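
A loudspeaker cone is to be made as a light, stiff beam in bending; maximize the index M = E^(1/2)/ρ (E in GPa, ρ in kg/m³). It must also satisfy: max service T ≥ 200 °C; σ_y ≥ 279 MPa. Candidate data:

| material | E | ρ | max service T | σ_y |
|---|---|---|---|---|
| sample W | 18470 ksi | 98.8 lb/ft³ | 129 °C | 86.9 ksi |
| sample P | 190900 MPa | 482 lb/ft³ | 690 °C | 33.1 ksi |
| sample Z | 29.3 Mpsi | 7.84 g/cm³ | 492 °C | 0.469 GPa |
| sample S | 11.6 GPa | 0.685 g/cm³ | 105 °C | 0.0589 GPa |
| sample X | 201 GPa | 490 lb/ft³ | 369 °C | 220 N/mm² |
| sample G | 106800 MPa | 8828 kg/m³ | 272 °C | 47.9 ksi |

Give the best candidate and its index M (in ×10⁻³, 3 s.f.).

sample Z, M = 1.81×10⁻³

Screen on constraints: max service T ≥ 200 °C; σ_y ≥ 279 MPa. Survivors: sample Z, sample G.
Convert each candidate to consistent units, then evaluate M:
  sample Z: E = 202.0 GPa, ρ = 7840 kg/m³
  sample G: E = 106.8 GPa, ρ = 8828 kg/m³
  sample Z: M = 1.81×10⁻³
  sample G: M = 1.17×10⁻³
Sample Z has the largest M.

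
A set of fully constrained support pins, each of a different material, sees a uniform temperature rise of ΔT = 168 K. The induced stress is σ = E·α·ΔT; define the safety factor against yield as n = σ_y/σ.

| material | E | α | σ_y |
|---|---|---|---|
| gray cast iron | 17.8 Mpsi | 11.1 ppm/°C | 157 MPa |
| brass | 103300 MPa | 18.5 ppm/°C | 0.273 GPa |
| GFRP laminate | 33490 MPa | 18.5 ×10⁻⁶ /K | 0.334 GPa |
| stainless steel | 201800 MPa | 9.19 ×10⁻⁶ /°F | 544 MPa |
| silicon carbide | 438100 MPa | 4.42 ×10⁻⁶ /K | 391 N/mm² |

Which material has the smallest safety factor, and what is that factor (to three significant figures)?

Per material, after unit conversion:
  gray cast iron: E = 122.7, α = 11.1, σ_y = 157.0 → σ = 229 MPa, n = 0.686
  brass: E = 103.3, α = 18.5, σ_y = 273.0 → σ = 321 MPa, n = 0.850
  GFRP laminate: E = 33.49, α = 18.5, σ_y = 334.0 → σ = 104 MPa, n = 3.21
  stainless steel: E = 201.8, α = 16.5, σ_y = 544.0 → σ = 561 MPa, n = 0.970
  silicon carbide: E = 438.1, α = 4.42, σ_y = 391.0 → σ = 325 MPa, n = 1.20
The minimum is gray cast iron at n = 0.686.

gray cast iron, n = 0.686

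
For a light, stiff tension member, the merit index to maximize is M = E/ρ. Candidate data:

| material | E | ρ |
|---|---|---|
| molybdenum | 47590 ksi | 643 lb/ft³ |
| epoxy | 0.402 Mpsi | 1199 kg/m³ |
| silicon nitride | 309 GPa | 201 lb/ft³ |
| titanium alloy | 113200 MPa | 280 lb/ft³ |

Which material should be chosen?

Putting every candidate on a common basis:
  molybdenum: E = 328.1 GPa, ρ = 10300 kg/m³
  epoxy: E = 2.772 GPa, ρ = 1199 kg/m³
  silicon nitride: E = 309.0 GPa, ρ = 3220 kg/m³
  titanium alloy: E = 113.2 GPa, ρ = 4485 kg/m³
  silicon nitride: M = 96.0 MN·m/kg
  molybdenum: M = 31.9 MN·m/kg
  titanium alloy: M = 25.2 MN·m/kg
  epoxy: M = 2.31 MN·m/kg
Silicon nitride ranks first.

silicon nitride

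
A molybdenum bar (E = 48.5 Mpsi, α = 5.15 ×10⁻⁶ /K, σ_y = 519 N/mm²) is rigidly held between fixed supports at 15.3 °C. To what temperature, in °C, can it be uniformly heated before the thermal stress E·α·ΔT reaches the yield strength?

317 °C

E = 48.5 Mpsi = 334.4 GPa.
σ_y = 519 N/mm² = 519.0 MPa.
E·α·ΔT = 519.0 MPa ⇒ ΔT = 519.0 / (334.4×10³ × 5.15×10⁻⁶) = 301.4 K.
T = 15.3 + 301.4 = 316.7 °C.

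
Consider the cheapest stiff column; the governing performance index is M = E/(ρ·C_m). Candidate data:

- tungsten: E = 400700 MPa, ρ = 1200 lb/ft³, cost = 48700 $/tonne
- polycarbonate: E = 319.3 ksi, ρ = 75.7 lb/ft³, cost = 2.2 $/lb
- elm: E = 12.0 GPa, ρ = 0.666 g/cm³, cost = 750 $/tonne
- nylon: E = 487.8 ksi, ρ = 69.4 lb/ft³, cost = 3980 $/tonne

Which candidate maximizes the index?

After converting to SI:
  tungsten: E = 400.7 GPa, ρ = 19220 kg/m³, cost = 48.70 $/kg
  polycarbonate: E = 2.201 GPa, ρ = 1213 kg/m³, cost = 4.850 $/kg
  elm: E = 12.00 GPa, ρ = 666.0 kg/m³, cost = 0.7500 $/kg
  nylon: E = 3.363 GPa, ρ = 1112 kg/m³, cost = 3.980 $/kg
  elm: M = 24.0 MN·m per $
  nylon: M = 0.760 MN·m per $
  tungsten: M = 0.428 MN·m per $
  polycarbonate: M = 0.374 MN·m per $
Elm has the largest M.

elm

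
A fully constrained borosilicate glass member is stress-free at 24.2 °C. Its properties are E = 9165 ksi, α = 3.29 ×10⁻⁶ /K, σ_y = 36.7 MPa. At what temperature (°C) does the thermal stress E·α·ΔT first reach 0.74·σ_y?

E = 9165 ksi = 63.19 GPa.
E·α·ΔT = 27.16 MPa ⇒ ΔT = 27.16 / (63.19×10³ × 3.29×10⁻⁶) = 130.6 K.
T = 24.2 + 130.6 = 154.8 °C.

155 °C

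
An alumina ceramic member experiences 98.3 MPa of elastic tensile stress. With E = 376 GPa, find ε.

ε = σ/E = 98.3 / 376000 = 2.61×10⁻⁴.

2.61×10⁻⁴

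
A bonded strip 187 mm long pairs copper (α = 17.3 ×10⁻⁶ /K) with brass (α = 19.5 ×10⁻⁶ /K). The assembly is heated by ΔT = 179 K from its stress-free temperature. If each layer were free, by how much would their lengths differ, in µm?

Δα = |17.3 − 19.5|×10⁻⁶/K = 2.20×10⁻⁶/K.
ΔL_mismatch = Δα·L·ΔT = 2.20×10⁻⁶ × 187.0 mm × 179.0 K = 73.6 µm.

73.6 µm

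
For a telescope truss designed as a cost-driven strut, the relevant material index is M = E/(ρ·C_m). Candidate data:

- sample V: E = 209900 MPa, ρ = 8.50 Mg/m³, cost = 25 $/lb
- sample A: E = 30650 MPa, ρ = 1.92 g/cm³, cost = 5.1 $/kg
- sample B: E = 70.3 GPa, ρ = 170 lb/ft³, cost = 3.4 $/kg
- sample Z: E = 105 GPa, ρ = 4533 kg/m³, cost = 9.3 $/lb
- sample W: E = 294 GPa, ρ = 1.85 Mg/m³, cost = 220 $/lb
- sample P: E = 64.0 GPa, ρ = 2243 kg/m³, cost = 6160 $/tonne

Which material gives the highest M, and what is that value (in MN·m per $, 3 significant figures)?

sample B, M = 7.59 MN·m per $

Normalizing units and computing the index:
  sample V: E = 209.9 GPa, ρ = 8500 kg/m³, cost = 55.11 $/kg
  sample A: E = 30.65 GPa, ρ = 1920 kg/m³, cost = 5.100 $/kg
  sample B: E = 70.30 GPa, ρ = 2723 kg/m³, cost = 3.400 $/kg
  sample Z: E = 105.0 GPa, ρ = 4533 kg/m³, cost = 20.50 $/kg
  sample W: E = 294.0 GPa, ρ = 1850 kg/m³, cost = 485.0 $/kg
  sample P: E = 64.00 GPa, ρ = 2243 kg/m³, cost = 6.160 $/kg
  sample B: M = 7.59 MN·m per $
  sample P: M = 4.63 MN·m per $
  sample A: M = 3.13 MN·m per $
  sample Z: M = 1.13 MN·m per $
  sample V: M = 0.448 MN·m per $
  sample W: M = 0.328 MN·m per $
The maximum is for sample B.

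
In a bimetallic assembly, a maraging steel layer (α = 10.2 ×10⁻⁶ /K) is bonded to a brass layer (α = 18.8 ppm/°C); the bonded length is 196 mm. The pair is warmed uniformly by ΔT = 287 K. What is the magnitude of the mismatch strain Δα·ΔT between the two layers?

2.47×10⁻³

Δα = |10.2 − 18.8|×10⁻⁶/K = 8.60×10⁻⁶/K.
Mismatch strain = Δα·ΔT = 8.60×10⁻⁶ × 287.0 = 2.47×10⁻³.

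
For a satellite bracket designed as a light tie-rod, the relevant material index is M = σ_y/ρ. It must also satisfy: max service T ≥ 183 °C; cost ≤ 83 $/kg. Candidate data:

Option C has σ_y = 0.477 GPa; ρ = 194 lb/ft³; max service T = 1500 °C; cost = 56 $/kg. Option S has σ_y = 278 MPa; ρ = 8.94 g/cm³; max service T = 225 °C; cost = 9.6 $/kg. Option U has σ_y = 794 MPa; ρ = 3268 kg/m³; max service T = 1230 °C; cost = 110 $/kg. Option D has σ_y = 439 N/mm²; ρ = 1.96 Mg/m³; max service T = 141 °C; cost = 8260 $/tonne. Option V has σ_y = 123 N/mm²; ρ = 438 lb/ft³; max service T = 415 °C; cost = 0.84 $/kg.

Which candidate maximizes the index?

option C

Screen on constraints: max service T ≥ 183 °C; cost ≤ 83 $/kg. Survivors: option C, option S, option V.
Putting every candidate on a common basis:
  option C: σ_y = 477.0 MPa, ρ = 3108 kg/m³
  option S: σ_y = 278.0 MPa, ρ = 8940 kg/m³
  option V: σ_y = 123.0 MPa, ρ = 7016 kg/m³
  option C: M = 153 kN·m/kg
  option S: M = 31.1 kN·m/kg
  option V: M = 17.5 kN·m/kg
Highest index: option C.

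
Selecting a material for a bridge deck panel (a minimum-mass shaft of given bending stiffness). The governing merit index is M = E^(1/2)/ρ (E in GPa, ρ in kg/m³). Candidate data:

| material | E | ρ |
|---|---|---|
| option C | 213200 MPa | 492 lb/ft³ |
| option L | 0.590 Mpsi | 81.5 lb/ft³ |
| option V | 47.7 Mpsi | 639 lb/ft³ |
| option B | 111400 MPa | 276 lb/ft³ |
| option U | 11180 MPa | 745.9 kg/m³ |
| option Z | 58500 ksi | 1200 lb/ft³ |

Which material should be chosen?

In SI units:
  option C: E = 213.2 GPa, ρ = 7881 kg/m³
  option L: E = 4.068 GPa, ρ = 1306 kg/m³
  option V: E = 328.9 GPa, ρ = 10240 kg/m³
  option B: E = 111.4 GPa, ρ = 4421 kg/m³
  option U: E = 11.18 GPa, ρ = 745.9 kg/m³
  option Z: E = 403.3 GPa, ρ = 19220 kg/m³
  option U: M = 4.48×10⁻³
  option B: M = 2.39×10⁻³
  option C: M = 1.85×10⁻³
  option V: M = 1.77×10⁻³
  option L: M = 1.54×10⁻³
  option Z: M = 1.04×10⁻³
Highest index: option U.

option U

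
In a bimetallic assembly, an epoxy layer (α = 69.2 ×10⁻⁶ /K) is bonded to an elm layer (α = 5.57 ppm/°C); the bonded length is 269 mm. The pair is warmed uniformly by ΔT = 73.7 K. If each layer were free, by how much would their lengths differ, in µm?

1260 µm

Δα = |69.2 − 5.57|×10⁻⁶/K = 63.6×10⁻⁶/K.
ΔL_mismatch = Δα·L·ΔT = 63.6×10⁻⁶ × 269.0 mm × 73.7 K = 1260 µm.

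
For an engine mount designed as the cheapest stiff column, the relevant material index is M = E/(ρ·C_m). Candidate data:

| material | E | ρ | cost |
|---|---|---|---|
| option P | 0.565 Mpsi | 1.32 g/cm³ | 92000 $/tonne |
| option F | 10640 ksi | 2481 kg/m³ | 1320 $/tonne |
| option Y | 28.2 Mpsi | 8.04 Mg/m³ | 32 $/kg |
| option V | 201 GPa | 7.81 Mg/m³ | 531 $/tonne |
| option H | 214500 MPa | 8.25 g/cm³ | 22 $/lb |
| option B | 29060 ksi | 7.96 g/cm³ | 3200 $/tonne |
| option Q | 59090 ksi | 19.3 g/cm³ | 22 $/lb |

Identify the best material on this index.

option V

Convert each candidate to consistent units, then evaluate M:
  option P: E = 3.896 GPa, ρ = 1320 kg/m³, cost = 92.00 $/kg
  option F: E = 73.36 GPa, ρ = 2481 kg/m³, cost = 1.320 $/kg
  option Y: E = 194.4 GPa, ρ = 8040 kg/m³, cost = 32.00 $/kg
  option V: E = 201.0 GPa, ρ = 7810 kg/m³, cost = 0.5310 $/kg
  option H: E = 214.5 GPa, ρ = 8250 kg/m³, cost = 48.50 $/kg
  option B: E = 200.4 GPa, ρ = 7960 kg/m³, cost = 3.200 $/kg
  option Q: E = 407.4 GPa, ρ = 19300 kg/m³, cost = 48.50 $/kg
  option V: M = 48.5 MN·m per $
  option F: M = 22.4 MN·m per $
  option B: M = 7.87 MN·m per $
  option Y: M = 0.756 MN·m per $
  option H: M = 0.536 MN·m per $
  option Q: M = 0.435 MN·m per $
  option P: M = 0.0321 MN·m per $
Highest index: option V.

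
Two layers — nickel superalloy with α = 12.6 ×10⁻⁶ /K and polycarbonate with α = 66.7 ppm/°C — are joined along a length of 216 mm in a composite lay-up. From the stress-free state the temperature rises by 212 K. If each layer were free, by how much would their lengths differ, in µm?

Δα = |12.6 − 66.7|×10⁻⁶/K = 54.1×10⁻⁶/K.
ΔL_mismatch = Δα·L·ΔT = 54.1×10⁻⁶ × 216.0 mm × 212.0 K = 2480 µm.

2480 µm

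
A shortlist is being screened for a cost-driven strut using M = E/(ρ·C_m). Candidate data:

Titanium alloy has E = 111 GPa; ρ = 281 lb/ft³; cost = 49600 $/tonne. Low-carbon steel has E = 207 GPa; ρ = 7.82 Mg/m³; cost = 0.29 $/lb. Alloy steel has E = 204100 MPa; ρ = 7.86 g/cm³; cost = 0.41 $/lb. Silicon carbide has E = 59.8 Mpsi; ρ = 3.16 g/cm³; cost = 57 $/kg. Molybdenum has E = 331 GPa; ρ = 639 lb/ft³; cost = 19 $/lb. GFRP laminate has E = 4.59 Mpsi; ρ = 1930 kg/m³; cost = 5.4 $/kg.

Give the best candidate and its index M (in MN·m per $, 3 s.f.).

After converting to SI:
  titanium alloy: E = 111.0 GPa, ρ = 4501 kg/m³, cost = 49.60 $/kg
  low-carbon steel: E = 207.0 GPa, ρ = 7820 kg/m³, cost = 0.6393 $/kg
  alloy steel: E = 204.1 GPa, ρ = 7860 kg/m³, cost = 0.9039 $/kg
  silicon carbide: E = 412.3 GPa, ρ = 3160 kg/m³, cost = 57.00 $/kg
  molybdenum: E = 331.0 GPa, ρ = 10240 kg/m³, cost = 41.89 $/kg
  GFRP laminate: E = 31.65 GPa, ρ = 1930 kg/m³, cost = 5.400 $/kg
  low-carbon steel: M = 41.4 MN·m per $
  alloy steel: M = 28.7 MN·m per $
  GFRP laminate: M = 3.04 MN·m per $
  silicon carbide: M = 2.29 MN·m per $
  molybdenum: M = 0.772 MN·m per $
  titanium alloy: M = 0.497 MN·m per $
Low-carbon steel ranks first.

low-carbon steel, M = 41.4 MN·m per $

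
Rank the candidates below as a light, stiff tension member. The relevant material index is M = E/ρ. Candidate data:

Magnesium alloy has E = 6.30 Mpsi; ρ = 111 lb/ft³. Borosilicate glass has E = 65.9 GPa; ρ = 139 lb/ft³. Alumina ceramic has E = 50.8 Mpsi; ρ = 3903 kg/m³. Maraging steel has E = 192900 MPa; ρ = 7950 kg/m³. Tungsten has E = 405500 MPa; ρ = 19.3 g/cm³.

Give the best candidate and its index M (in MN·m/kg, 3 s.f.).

After converting to SI:
  magnesium alloy: E = 43.44 GPa, ρ = 1778 kg/m³
  borosilicate glass: E = 65.90 GPa, ρ = 2227 kg/m³
  alumina ceramic: E = 350.3 GPa, ρ = 3903 kg/m³
  maraging steel: E = 192.9 GPa, ρ = 7950 kg/m³
  tungsten: E = 405.5 GPa, ρ = 19300 kg/m³
  alumina ceramic: M = 89.7 MN·m/kg
  borosilicate glass: M = 29.6 MN·m/kg
  magnesium alloy: M = 24.4 MN·m/kg
  maraging steel: M = 24.3 MN·m/kg
  tungsten: M = 21.0 MN·m/kg
Alumina ceramic ranks first.

alumina ceramic, M = 89.7 MN·m/kg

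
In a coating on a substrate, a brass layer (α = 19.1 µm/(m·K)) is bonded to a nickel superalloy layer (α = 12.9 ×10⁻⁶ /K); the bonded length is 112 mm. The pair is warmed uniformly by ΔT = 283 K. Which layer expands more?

α(brass) = 19.1×10⁻⁶/K vs α(nickel superalloy) = 12.9×10⁻⁶/K.
Higher α expands more for the same ΔT: brass.

brass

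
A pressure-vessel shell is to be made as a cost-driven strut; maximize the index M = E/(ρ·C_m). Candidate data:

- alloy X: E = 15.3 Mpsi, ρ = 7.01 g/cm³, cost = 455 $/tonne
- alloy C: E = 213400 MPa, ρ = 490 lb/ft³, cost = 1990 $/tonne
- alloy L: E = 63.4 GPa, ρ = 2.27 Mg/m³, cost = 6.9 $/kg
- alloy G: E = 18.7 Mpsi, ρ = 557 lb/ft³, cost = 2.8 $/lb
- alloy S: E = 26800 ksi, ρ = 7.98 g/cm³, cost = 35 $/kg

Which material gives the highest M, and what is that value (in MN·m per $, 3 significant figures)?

alloy X, M = 33.1 MN·m per $

In SI units:
  alloy X: E = 105.5 GPa, ρ = 7010 kg/m³, cost = 0.4550 $/kg
  alloy C: E = 213.4 GPa, ρ = 7849 kg/m³, cost = 1.990 $/kg
  alloy L: E = 63.40 GPa, ρ = 2270 kg/m³, cost = 6.900 $/kg
  alloy G: E = 128.9 GPa, ρ = 8922 kg/m³, cost = 6.173 $/kg
  alloy S: E = 184.8 GPa, ρ = 7980 kg/m³, cost = 35.00 $/kg
  alloy X: M = 33.1 MN·m per $
  alloy C: M = 13.7 MN·m per $
  alloy L: M = 4.05 MN·m per $
  alloy G: M = 2.34 MN·m per $
  alloy S: M = 0.662 MN·m per $
Highest index: alloy X.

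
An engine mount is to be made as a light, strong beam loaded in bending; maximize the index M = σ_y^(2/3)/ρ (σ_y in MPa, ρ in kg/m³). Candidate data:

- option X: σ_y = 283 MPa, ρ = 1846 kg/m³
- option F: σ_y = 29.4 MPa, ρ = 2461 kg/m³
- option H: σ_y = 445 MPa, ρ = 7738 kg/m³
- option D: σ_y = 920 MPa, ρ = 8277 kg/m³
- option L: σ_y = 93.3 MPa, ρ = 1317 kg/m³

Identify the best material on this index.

option X

Per-candidate index values:
  option X: M = 23.4×10⁻³
  option L: M = 15.6×10⁻³
  option D: M = 11.4×10⁻³
  option H: M = 7.53×10⁻³
  option F: M = 3.87×10⁻³
Option X has the largest M.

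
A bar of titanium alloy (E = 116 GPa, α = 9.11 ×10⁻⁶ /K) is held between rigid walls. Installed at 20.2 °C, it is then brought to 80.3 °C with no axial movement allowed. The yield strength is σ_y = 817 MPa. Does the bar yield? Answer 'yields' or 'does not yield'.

does not yield

ΔT = 60.10 K. Constrained thermal stress σ = E·α·ΔT = 116.0×10³ MPa × 9.11×10⁻⁶ × 60.10 = 63.5 MPa (compressive).
Compare to σ_y = 817 MPa: σ < σ_y, so it does not yield.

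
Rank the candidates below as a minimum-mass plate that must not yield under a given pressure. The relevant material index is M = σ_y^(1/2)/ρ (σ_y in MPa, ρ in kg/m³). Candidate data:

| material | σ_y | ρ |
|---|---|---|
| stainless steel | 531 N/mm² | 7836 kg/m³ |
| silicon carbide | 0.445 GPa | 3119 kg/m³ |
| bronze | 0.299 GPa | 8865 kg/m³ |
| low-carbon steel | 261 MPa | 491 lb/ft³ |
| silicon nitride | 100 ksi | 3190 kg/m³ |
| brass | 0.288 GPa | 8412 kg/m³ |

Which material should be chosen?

Normalizing units and computing the index:
  stainless steel: σ_y = 531.0 MPa, ρ = 7836 kg/m³
  silicon carbide: σ_y = 445.0 MPa, ρ = 3119 kg/m³
  bronze: σ_y = 299.0 MPa, ρ = 8865 kg/m³
  low-carbon steel: σ_y = 261.0 MPa, ρ = 7865 kg/m³
  silicon nitride: σ_y = 689.5 MPa, ρ = 3190 kg/m³
  brass: σ_y = 288.0 MPa, ρ = 8412 kg/m³
  silicon nitride: M = 8.23×10⁻³
  silicon carbide: M = 6.76×10⁻³
  stainless steel: M = 2.94×10⁻³
  low-carbon steel: M = 2.05×10⁻³
  brass: M = 2.02×10⁻³
  bronze: M = 1.95×10⁻³
Silicon nitride has the largest M.

silicon nitride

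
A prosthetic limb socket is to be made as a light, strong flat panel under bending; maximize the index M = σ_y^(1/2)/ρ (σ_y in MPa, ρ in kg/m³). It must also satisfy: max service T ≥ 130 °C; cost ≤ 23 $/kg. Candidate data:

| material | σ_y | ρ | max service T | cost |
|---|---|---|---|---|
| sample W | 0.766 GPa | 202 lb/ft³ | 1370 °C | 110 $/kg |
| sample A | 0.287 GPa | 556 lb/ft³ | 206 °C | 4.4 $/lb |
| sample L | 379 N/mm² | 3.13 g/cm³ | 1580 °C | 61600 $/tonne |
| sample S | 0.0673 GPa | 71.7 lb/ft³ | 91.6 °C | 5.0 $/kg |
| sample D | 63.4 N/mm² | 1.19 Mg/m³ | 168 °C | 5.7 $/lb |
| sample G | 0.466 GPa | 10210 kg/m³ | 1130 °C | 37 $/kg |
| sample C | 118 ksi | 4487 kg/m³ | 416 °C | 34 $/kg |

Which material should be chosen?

sample D

Screen on constraints: max service T ≥ 130 °C; cost ≤ 23 $/kg. Survivors: sample A, sample D.
Normalizing units and computing the index:
  sample A: σ_y = 287.0 MPa, ρ = 8906 kg/m³
  sample D: σ_y = 63.40 MPa, ρ = 1190 kg/m³
  sample D: M = 6.69×10⁻³
  sample A: M = 1.90×10⁻³
Sample D has the largest M.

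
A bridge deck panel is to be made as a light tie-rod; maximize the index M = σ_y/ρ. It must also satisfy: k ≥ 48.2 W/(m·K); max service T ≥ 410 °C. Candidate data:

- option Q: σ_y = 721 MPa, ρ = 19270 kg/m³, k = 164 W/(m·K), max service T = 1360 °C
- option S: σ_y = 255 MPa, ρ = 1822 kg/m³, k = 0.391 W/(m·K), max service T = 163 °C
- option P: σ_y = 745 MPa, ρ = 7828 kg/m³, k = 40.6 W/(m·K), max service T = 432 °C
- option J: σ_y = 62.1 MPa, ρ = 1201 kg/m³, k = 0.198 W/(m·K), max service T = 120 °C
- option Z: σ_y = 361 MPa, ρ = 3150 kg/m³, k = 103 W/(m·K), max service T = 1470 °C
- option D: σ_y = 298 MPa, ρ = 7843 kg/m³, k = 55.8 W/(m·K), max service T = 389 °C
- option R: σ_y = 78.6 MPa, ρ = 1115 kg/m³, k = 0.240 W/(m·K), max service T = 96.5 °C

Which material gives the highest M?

option Z

Screen on constraints: k ≥ 48.2 W/(m·K); max service T ≥ 410 °C. Survivors: option Q, option Z.
Per-candidate index values:
  option Z: M = 115 kN·m/kg
  option Q: M = 37.4 kN·m/kg
Option Z ranks first.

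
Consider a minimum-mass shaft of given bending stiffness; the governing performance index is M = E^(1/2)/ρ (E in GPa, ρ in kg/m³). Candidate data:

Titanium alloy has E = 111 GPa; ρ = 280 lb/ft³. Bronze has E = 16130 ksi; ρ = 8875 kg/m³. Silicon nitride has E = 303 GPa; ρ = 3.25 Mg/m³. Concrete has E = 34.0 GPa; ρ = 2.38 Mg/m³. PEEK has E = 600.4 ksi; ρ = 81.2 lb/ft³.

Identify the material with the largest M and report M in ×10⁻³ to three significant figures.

silicon nitride, M = 5.36×10⁻³

Putting every candidate on a common basis:
  titanium alloy: E = 111.0 GPa, ρ = 4485 kg/m³
  bronze: E = 111.2 GPa, ρ = 8875 kg/m³
  silicon nitride: E = 303.0 GPa, ρ = 3250 kg/m³
  concrete: E = 34.00 GPa, ρ = 2380 kg/m³
  PEEK: E = 4.140 GPa, ρ = 1301 kg/m³
  silicon nitride: M = 5.36×10⁻³
  concrete: M = 2.45×10⁻³
  titanium alloy: M = 2.35×10⁻³
  PEEK: M = 1.56×10⁻³
  bronze: M = 1.19×10⁻³
Highest index: silicon nitride.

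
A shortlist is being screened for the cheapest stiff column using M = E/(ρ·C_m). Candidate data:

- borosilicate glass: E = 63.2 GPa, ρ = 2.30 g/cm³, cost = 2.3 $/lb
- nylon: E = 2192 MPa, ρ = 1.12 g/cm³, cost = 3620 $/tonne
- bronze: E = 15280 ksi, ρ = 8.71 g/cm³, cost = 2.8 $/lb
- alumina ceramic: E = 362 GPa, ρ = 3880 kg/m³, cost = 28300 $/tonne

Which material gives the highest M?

borosilicate glass

Convert each candidate to consistent units, then evaluate M:
  borosilicate glass: E = 63.20 GPa, ρ = 2300 kg/m³, cost = 5.071 $/kg
  nylon: E = 2.192 GPa, ρ = 1120 kg/m³, cost = 3.620 $/kg
  bronze: E = 105.4 GPa, ρ = 8710 kg/m³, cost = 6.173 $/kg
  alumina ceramic: E = 362.0 GPa, ρ = 3880 kg/m³, cost = 28.30 $/kg
  borosilicate glass: M = 5.42 MN·m per $
  alumina ceramic: M = 3.30 MN·m per $
  bronze: M = 1.96 MN·m per $
  nylon: M = 0.541 MN·m per $
The maximum is for borosilicate glass.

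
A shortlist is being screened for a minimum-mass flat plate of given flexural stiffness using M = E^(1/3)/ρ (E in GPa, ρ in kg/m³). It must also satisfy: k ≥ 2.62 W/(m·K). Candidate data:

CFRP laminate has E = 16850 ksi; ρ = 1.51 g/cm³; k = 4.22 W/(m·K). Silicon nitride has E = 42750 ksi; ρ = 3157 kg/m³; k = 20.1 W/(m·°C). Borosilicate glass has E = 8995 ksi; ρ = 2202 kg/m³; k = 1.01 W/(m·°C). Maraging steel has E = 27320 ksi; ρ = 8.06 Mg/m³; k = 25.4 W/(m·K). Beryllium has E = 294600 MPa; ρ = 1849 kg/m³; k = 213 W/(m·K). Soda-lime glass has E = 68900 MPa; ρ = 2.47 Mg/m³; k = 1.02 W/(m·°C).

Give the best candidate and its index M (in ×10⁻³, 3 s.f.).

beryllium, M = 3.60×10⁻³

Screen on constraints: k ≥ 2.62 W/(m·K). Survivors: CFRP laminate, silicon nitride, maraging steel, beryllium.
Convert each candidate to consistent units, then evaluate M:
  CFRP laminate: E = 116.2 GPa, ρ = 1510 kg/m³
  silicon nitride: E = 294.8 GPa, ρ = 3157 kg/m³
  maraging steel: E = 188.4 GPa, ρ = 8060 kg/m³
  beryllium: E = 294.6 GPa, ρ = 1849 kg/m³
  beryllium: M = 3.60×10⁻³
  CFRP laminate: M = 3.23×10⁻³
  silicon nitride: M = 2.11×10⁻³
  maraging steel: M = 0.711×10⁻³
The maximum is for beryllium.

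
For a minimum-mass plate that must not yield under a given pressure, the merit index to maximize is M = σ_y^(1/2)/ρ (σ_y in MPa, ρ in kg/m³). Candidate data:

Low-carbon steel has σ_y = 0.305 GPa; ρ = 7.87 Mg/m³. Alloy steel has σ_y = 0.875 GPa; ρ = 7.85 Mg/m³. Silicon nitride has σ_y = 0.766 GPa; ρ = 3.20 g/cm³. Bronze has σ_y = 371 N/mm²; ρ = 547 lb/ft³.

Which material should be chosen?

silicon nitride

Normalizing units and computing the index:
  low-carbon steel: σ_y = 305.0 MPa, ρ = 7870 kg/m³
  alloy steel: σ_y = 875.0 MPa, ρ = 7850 kg/m³
  silicon nitride: σ_y = 766.0 MPa, ρ = 3200 kg/m³
  bronze: σ_y = 371.0 MPa, ρ = 8762 kg/m³
  silicon nitride: M = 8.65×10⁻³
  alloy steel: M = 3.77×10⁻³
  low-carbon steel: M = 2.22×10⁻³
  bronze: M = 2.20×10⁻³
Highest index: silicon nitride.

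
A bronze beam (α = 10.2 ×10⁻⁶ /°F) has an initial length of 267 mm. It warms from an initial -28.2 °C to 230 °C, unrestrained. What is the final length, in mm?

Convert α: 10.2×10⁻⁶/°F × (9/5) = 18.4×10⁻⁶/K.
ΔT = 230 − (-28.2) = 258.2 K.
ΔL = α·L₀·ΔT = 18.4×10⁻⁶ × 267 mm × 258.2 K = 1.27 mm.
L = L₀ + ΔL = 267 + 1.27 = 268.27 mm.

268.27 mm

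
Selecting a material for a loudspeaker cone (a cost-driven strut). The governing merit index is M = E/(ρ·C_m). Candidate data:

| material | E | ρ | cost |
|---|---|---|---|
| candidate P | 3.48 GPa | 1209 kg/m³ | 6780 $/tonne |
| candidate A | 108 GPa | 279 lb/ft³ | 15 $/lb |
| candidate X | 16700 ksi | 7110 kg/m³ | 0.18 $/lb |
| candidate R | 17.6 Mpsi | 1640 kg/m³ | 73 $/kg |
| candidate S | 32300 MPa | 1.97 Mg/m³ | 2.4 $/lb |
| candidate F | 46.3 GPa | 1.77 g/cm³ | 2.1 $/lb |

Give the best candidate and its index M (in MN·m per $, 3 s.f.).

Putting every candidate on a common basis:
  candidate P: E = 3.480 GPa, ρ = 1209 kg/m³, cost = 6.780 $/kg
  candidate A: E = 108.0 GPa, ρ = 4469 kg/m³, cost = 33.07 $/kg
  candidate X: E = 115.1 GPa, ρ = 7110 kg/m³, cost = 0.3968 $/kg
  candidate R: E = 121.3 GPa, ρ = 1640 kg/m³, cost = 73.00 $/kg
  candidate S: E = 32.30 GPa, ρ = 1970 kg/m³, cost = 5.291 $/kg
  candidate F: E = 46.30 GPa, ρ = 1770 kg/m³, cost = 4.630 $/kg
  candidate X: M = 40.8 MN·m per $
  candidate F: M = 5.65 MN·m per $
  candidate S: M = 3.10 MN·m per $
  candidate R: M = 1.01 MN·m per $
  candidate A: M = 0.731 MN·m per $
  candidate P: M = 0.425 MN·m per $
The maximum is for candidate X.

candidate X, M = 40.8 MN·m per $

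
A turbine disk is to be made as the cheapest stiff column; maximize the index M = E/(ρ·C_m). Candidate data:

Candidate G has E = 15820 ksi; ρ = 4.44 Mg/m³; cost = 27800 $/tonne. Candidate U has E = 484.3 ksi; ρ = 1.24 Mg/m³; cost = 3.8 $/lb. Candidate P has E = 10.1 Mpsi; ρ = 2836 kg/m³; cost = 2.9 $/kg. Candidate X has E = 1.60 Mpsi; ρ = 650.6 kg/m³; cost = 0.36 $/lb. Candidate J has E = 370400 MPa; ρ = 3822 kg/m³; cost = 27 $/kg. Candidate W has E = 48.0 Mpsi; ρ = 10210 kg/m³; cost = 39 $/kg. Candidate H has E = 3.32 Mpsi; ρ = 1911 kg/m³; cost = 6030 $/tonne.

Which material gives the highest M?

After converting to SI:
  candidate G: E = 109.1 GPa, ρ = 4440 kg/m³, cost = 27.80 $/kg
  candidate U: E = 3.339 GPa, ρ = 1240 kg/m³, cost = 8.377 $/kg
  candidate P: E = 69.64 GPa, ρ = 2836 kg/m³, cost = 2.900 $/kg
  candidate X: E = 11.03 GPa, ρ = 650.6 kg/m³, cost = 0.7937 $/kg
  candidate J: E = 370.4 GPa, ρ = 3822 kg/m³, cost = 27.00 $/kg
  candidate W: E = 330.9 GPa, ρ = 10210 kg/m³, cost = 39.00 $/kg
  candidate H: E = 22.89 GPa, ρ = 1911 kg/m³, cost = 6.030 $/kg
  candidate X: M = 21.4 MN·m per $
  candidate P: M = 8.47 MN·m per $
  candidate J: M = 3.59 MN·m per $
  candidate H: M = 1.99 MN·m per $
  candidate G: M = 0.884 MN·m per $
  candidate W: M = 0.831 MN·m per $
  candidate U: M = 0.321 MN·m per $
Candidate X has the largest M.

candidate X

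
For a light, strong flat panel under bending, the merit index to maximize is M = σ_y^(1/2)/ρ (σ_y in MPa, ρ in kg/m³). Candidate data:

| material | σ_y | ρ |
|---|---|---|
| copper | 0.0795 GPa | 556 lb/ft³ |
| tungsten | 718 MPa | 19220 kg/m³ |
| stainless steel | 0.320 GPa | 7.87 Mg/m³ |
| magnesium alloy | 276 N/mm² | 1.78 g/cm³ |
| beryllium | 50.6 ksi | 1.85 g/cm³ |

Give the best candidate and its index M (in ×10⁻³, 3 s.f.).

After converting to SI:
  copper: σ_y = 79.50 MPa, ρ = 8906 kg/m³
  tungsten: σ_y = 718.0 MPa, ρ = 19220 kg/m³
  stainless steel: σ_y = 320.0 MPa, ρ = 7870 kg/m³
  magnesium alloy: σ_y = 276.0 MPa, ρ = 1780 kg/m³
  beryllium: σ_y = 348.9 MPa, ρ = 1850 kg/m³
  beryllium: M = 10.1×10⁻³
  magnesium alloy: M = 9.33×10⁻³
  stainless steel: M = 2.27×10⁻³
  tungsten: M = 1.39×10⁻³
  copper: M = 1.00×10⁻³
The maximum is for beryllium.

beryllium, M = 10.1×10⁻³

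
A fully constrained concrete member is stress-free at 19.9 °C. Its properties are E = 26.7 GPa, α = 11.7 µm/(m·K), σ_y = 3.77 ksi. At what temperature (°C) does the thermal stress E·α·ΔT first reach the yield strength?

σ_y = 3.77 ksi = 25.99 MPa.
E·α·ΔT = 25.99 MPa ⇒ ΔT = 25.99 / (26.70×10³ × 11.7×10⁻⁶) = 83.21 K.
T = 19.9 + 83.21 = 103.1 °C.

103 °C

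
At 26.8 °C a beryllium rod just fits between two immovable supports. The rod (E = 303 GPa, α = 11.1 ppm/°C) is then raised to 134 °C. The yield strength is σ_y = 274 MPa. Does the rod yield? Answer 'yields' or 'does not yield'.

yields

ΔT = 107.2 K. Constrained thermal stress σ = E·α·ΔT = 303.0×10³ MPa × 11.1×10⁻⁶ × 107.2 = 361 MPa (compressive).
Compare to σ_y = 274 MPa: σ ≥ σ_y, so it yields.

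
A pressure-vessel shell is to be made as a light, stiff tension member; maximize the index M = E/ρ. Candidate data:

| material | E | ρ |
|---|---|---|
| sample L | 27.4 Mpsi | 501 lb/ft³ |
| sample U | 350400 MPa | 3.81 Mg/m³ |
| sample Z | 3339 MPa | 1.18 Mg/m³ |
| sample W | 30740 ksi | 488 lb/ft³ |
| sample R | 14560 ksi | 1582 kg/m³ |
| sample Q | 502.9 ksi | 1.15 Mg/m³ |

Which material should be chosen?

Normalizing units and computing the index:
  sample L: E = 188.9 GPa, ρ = 8025 kg/m³
  sample U: E = 350.4 GPa, ρ = 3810 kg/m³
  sample Z: E = 3.339 GPa, ρ = 1180 kg/m³
  sample W: E = 211.9 GPa, ρ = 7817 kg/m³
  sample R: E = 100.4 GPa, ρ = 1582 kg/m³
  sample Q: E = 3.467 GPa, ρ = 1150 kg/m³
  sample U: M = 92.0 MN·m/kg
  sample R: M = 63.5 MN·m/kg
  sample W: M = 27.1 MN·m/kg
  sample L: M = 23.5 MN·m/kg
  sample Q: M = 3.02 MN·m/kg
  sample Z: M = 2.83 MN·m/kg
Sample U has the largest M.

sample U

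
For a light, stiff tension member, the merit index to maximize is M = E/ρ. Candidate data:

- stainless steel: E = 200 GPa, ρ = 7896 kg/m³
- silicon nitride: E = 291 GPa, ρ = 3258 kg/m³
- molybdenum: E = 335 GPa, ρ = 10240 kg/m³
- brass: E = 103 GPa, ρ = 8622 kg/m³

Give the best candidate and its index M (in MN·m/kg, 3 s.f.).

Evaluate M for each candidate:
  silicon nitride: M = 89.3 MN·m/kg
  molybdenum: M = 32.7 MN·m/kg
  stainless steel: M = 25.3 MN·m/kg
  brass: M = 11.9 MN·m/kg
The maximum is for silicon nitride.

silicon nitride, M = 89.3 MN·m/kg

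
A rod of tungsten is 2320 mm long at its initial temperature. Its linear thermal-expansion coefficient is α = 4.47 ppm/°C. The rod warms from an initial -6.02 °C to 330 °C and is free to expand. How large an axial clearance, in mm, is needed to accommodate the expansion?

3.48 mm

ΔT = 330 − (-6.02) = 336.0 K.
ΔL = α·L₀·ΔT = 4.47×10⁻⁶ × 2320 mm × 336.0 K = 3.48 mm.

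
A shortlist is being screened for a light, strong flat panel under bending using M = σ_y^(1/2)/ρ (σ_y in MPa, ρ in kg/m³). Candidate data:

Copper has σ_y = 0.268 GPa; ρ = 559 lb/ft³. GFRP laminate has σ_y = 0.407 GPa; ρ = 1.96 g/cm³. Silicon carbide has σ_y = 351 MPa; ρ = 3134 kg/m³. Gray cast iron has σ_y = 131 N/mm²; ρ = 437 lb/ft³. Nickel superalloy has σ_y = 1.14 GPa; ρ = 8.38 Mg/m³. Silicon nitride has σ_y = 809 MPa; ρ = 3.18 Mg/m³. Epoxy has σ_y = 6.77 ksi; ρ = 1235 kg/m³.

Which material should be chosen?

GFRP laminate

Normalizing units and computing the index:
  copper: σ_y = 268.0 MPa, ρ = 8954 kg/m³
  GFRP laminate: σ_y = 407.0 MPa, ρ = 1960 kg/m³
  silicon carbide: σ_y = 351.0 MPa, ρ = 3134 kg/m³
  gray cast iron: σ_y = 131.0 MPa, ρ = 7000 kg/m³
  nickel superalloy: σ_y = 1140 MPa, ρ = 8380 kg/m³
  silicon nitride: σ_y = 809.0 MPa, ρ = 3180 kg/m³
  epoxy: σ_y = 46.68 MPa, ρ = 1235 kg/m³
  GFRP laminate: M = 10.3×10⁻³
  silicon nitride: M = 8.94×10⁻³
  silicon carbide: M = 5.98×10⁻³
  epoxy: M = 5.53×10⁻³
  nickel superalloy: M = 4.03×10⁻³
  copper: M = 1.83×10⁻³
  gray cast iron: M = 1.64×10⁻³
The maximum is for GFRP laminate.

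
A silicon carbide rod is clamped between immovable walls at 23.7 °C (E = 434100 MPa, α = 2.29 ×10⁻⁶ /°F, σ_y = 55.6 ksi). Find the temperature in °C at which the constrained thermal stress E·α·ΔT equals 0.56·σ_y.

E = 434100 MPa = 434.1 GPa.
α = 2.29×10⁻⁶/°F × 9/5 = 4.12×10⁻⁶/K.
σ_y = 55.6 ksi = 383.3 MPa.
E·α·ΔT = 214.7 MPa ⇒ ΔT = 214.7 / (434.1×10³ × 4.12×10⁻⁶) = 120.0 K.
T = 23.7 + 120.0 = 143.7 °C.

144 °C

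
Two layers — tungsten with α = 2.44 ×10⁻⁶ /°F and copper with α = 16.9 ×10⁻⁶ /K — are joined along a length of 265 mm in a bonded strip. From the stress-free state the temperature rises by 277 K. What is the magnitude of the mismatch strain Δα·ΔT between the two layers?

tungsten: α = 2.44×10⁻⁶/°F × 9/5 = 4.39×10⁻⁶/K.
Δα = |4.39 − 16.9|×10⁻⁶/K = 12.5×10⁻⁶/K.
Mismatch strain = Δα·ΔT = 12.5×10⁻⁶ × 277.0 = 3.46×10⁻³.

3.46×10⁻³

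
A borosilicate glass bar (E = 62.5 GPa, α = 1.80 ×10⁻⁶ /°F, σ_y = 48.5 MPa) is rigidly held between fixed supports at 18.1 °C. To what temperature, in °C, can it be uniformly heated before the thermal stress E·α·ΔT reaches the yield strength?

258 °C

α = 1.80×10⁻⁶/°F × 9/5 = 3.24×10⁻⁶/K.
E·α·ΔT = 48.50 MPa ⇒ ΔT = 48.50 / (62.50×10³ × 3.24×10⁻⁶) = 239.5 K.
T = 18.1 + 239.5 = 257.6 °C.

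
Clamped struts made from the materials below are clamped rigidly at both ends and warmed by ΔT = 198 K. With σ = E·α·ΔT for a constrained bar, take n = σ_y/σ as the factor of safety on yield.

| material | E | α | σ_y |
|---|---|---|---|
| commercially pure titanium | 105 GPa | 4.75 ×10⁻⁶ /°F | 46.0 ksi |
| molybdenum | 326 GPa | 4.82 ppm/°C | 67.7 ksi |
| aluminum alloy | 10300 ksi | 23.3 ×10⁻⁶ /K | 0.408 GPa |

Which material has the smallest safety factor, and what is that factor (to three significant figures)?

Converting E to GPa, α to ×10⁻⁶/K, σ_y to MPa, then σ and n for each:
  commercially pure titanium: E = 105.0, α = 8.55, σ_y = 317.2 → σ = 178 MPa, n = 1.78
  molybdenum: E = 326.0, α = 4.82, σ_y = 466.8 → σ = 311 MPa, n = 1.50
  aluminum alloy: E = 71.02, α = 23.3, σ_y = 408.0 → σ = 328 MPa, n = 1.25
Smallest n: aluminum alloy with n = 1.25.

aluminum alloy, n = 1.25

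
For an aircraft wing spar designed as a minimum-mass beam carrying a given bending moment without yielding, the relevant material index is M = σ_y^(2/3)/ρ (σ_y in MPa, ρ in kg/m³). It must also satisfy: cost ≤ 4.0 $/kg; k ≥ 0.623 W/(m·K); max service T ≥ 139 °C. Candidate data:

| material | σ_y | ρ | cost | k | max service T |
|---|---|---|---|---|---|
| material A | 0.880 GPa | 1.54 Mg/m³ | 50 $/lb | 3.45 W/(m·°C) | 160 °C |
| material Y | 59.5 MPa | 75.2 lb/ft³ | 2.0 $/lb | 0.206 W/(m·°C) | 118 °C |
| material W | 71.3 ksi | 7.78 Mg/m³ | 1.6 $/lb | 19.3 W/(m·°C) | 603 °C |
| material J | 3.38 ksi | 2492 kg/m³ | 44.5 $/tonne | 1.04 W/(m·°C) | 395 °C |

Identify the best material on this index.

material W

Screen on constraints: cost ≤ 4.0 $/kg; k ≥ 0.623 W/(m·K); max service T ≥ 139 °C. Survivors: material W, material J.
Normalizing units and computing the index:
  material W: σ_y = 491.6 MPa, ρ = 7780 kg/m³
  material J: σ_y = 23.30 MPa, ρ = 2492 kg/m³
  material W: M = 8.01×10⁻³
  material J: M = 3.27×10⁻³
Material W has the largest M.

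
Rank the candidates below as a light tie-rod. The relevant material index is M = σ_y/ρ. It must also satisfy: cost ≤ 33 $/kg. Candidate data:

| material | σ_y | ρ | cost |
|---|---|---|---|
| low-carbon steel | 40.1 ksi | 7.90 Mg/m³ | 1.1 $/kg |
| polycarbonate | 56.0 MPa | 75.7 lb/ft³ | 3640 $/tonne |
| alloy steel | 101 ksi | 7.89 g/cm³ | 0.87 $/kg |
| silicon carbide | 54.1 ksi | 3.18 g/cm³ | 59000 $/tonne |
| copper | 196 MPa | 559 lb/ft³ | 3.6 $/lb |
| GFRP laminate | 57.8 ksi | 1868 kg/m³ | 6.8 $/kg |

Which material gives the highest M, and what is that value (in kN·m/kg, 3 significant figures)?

GFRP laminate, M = 213 kN·m/kg

Screen on constraints: cost ≤ 33 $/kg. Survivors: low-carbon steel, polycarbonate, alloy steel, copper, GFRP laminate.
Normalizing units and computing the index:
  low-carbon steel: σ_y = 276.5 MPa, ρ = 7900 kg/m³
  polycarbonate: σ_y = 56.00 MPa, ρ = 1213 kg/m³
  alloy steel: σ_y = 696.4 MPa, ρ = 7890 kg/m³
  copper: σ_y = 196.0 MPa, ρ = 8954 kg/m³
  GFRP laminate: σ_y = 398.5 MPa, ρ = 1868 kg/m³
  GFRP laminate: M = 213 kN·m/kg
  alloy steel: M = 88.3 kN·m/kg
  polycarbonate: M = 46.2 kN·m/kg
  low-carbon steel: M = 35.0 kN·m/kg
  copper: M = 21.9 kN·m/kg
GFRP laminate ranks first.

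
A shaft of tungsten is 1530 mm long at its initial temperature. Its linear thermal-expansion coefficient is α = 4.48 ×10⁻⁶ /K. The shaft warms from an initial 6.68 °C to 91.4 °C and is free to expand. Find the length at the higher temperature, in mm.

1530.6 mm

ΔT = 91.4 − 6.68 = 84.72 K.
ΔL = α·L₀·ΔT = 4.48×10⁻⁶ × 1530 mm × 84.72 K = 0.581 mm.
L = L₀ + ΔL = 1530 + 0.581 = 1530.6 mm.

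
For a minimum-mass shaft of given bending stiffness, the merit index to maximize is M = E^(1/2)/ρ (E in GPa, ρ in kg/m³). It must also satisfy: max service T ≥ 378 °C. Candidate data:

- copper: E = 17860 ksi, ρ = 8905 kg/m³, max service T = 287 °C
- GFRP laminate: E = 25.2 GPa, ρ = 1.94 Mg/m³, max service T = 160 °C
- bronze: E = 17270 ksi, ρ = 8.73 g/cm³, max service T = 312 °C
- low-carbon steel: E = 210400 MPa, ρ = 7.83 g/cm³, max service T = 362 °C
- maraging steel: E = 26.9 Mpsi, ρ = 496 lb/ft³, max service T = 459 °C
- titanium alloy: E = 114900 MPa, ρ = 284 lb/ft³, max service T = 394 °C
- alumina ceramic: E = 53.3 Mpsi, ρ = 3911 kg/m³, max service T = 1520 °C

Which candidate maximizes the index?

alumina ceramic

Screen on constraints: max service T ≥ 378 °C. Survivors: maraging steel, titanium alloy, alumina ceramic.
Convert each candidate to consistent units, then evaluate M:
  maraging steel: E = 185.5 GPa, ρ = 7945 kg/m³
  titanium alloy: E = 114.9 GPa, ρ = 4549 kg/m³
  alumina ceramic: E = 367.5 GPa, ρ = 3911 kg/m³
  alumina ceramic: M = 4.90×10⁻³
  titanium alloy: M = 2.36×10⁻³
  maraging steel: M = 1.71×10⁻³
The maximum is for alumina ceramic.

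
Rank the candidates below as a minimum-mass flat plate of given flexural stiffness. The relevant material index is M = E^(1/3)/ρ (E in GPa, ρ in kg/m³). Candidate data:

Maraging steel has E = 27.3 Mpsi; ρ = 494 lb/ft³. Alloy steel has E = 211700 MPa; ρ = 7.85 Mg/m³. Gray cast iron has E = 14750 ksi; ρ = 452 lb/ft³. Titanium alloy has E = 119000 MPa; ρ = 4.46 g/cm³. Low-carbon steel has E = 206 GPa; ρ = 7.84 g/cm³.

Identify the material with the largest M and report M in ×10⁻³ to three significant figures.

titanium alloy, M = 1.10×10⁻³

Putting every candidate on a common basis:
  maraging steel: E = 188.2 GPa, ρ = 7913 kg/m³
  alloy steel: E = 211.7 GPa, ρ = 7850 kg/m³
  gray cast iron: E = 101.7 GPa, ρ = 7240 kg/m³
  titanium alloy: E = 119.0 GPa, ρ = 4460 kg/m³
  low-carbon steel: E = 206.0 GPa, ρ = 7840 kg/m³
  titanium alloy: M = 1.10×10⁻³
  alloy steel: M = 0.759×10⁻³
  low-carbon steel: M = 0.753×10⁻³
  maraging steel: M = 0.724×10⁻³
  gray cast iron: M = 0.645×10⁻³
Titanium alloy ranks first.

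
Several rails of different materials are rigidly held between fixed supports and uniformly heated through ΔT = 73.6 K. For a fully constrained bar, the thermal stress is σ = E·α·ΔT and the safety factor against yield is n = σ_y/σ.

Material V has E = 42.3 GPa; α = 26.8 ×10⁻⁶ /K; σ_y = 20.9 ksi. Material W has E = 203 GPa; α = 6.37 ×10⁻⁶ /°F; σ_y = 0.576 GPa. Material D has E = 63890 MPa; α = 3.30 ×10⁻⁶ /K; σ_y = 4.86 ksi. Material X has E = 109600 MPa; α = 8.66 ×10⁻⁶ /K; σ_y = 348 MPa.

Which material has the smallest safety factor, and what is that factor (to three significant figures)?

Per material, after unit conversion:
  material V: E = 42.30, α = 26.8, σ_y = 144.1 → σ = 83.4 MPa, n = 1.73
  material W: E = 203.0, α = 11.5, σ_y = 576.0 → σ = 171 MPa, n = 3.36
  material D: E = 63.89, α = 3.30, σ_y = 33.51 → σ = 15.5 MPa, n = 2.16
  material X: E = 109.6, α = 8.66, σ_y = 348.0 → σ = 69.9 MPa, n = 4.98
Smallest n: material V with n = 1.73.

material V, n = 1.73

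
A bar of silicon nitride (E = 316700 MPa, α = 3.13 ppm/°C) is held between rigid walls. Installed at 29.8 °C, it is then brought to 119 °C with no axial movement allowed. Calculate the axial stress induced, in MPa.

E = 316700 MPa = 316.7 GPa.
ΔT = 89.20 K. Constrained thermal stress σ = E·α·ΔT = 316.7×10³ MPa × 3.13×10⁻⁶ × 89.20 = 88.4 MPa (compressive).

88.4 MPa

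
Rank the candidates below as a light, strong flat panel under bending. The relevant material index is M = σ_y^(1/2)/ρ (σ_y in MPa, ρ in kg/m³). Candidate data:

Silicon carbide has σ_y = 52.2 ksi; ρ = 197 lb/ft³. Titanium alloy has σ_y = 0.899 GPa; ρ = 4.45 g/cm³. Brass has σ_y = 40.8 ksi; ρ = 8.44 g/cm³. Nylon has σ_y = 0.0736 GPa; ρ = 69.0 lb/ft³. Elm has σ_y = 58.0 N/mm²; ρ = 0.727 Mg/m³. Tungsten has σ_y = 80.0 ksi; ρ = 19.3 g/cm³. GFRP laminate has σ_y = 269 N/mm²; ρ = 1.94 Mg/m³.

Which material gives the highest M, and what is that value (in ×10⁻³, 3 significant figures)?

elm, M = 10.5×10⁻³

In SI units:
  silicon carbide: σ_y = 359.9 MPa, ρ = 3156 kg/m³
  titanium alloy: σ_y = 899.0 MPa, ρ = 4450 kg/m³
  brass: σ_y = 281.3 MPa, ρ = 8440 kg/m³
  nylon: σ_y = 73.60 MPa, ρ = 1105 kg/m³
  elm: σ_y = 58.00 MPa, ρ = 727.0 kg/m³
  tungsten: σ_y = 551.6 MPa, ρ = 19300 kg/m³
  GFRP laminate: σ_y = 269.0 MPa, ρ = 1940 kg/m³
  elm: M = 10.5×10⁻³
  GFRP laminate: M = 8.45×10⁻³
  nylon: M = 7.76×10⁻³
  titanium alloy: M = 6.74×10⁻³
  silicon carbide: M = 6.01×10⁻³
  brass: M = 1.99×10⁻³
  tungsten: M = 1.22×10⁻³
Elm ranks first.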